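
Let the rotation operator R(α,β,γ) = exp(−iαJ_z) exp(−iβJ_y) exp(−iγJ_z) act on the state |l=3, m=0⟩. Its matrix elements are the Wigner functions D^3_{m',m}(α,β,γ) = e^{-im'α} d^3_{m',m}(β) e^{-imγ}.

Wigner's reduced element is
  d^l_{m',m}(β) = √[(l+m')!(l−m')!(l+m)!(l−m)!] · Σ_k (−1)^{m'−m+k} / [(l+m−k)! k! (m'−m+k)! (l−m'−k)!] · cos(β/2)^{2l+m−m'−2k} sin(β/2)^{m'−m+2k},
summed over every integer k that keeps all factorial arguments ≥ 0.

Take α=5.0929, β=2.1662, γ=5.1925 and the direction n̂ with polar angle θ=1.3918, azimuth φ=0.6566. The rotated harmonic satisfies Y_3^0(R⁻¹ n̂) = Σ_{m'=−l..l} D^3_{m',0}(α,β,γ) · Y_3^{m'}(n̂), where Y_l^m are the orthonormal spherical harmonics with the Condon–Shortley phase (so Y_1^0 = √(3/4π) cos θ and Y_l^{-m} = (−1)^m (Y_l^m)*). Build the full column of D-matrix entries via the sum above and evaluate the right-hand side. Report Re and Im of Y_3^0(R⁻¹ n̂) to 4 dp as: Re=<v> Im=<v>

Re=0.2982 Im=0.0000

Need the full column D^3_{m',0} for m'=−3..3 at α=5.0929, β=2.1662, γ=5.1925.
cos(β/2)=0.468592, sin(β/2)=0.883415
d^3_{-3,0}: single k=3 term ⇒ +0.317244;  D = -0.288461+0.132037i
d^3_{-2,0}: k∈[2..3] ⇒ +0.206096 -0.732502 = -0.526406;  D = +0.381187+0.363042i
d^3_{-1,0}: k∈[1..3] ⇒ +0.069140 -0.737209 +0.873391 = +0.205322;  D = +0.076256-0.190636i
d^3_{0,0}: k∈[0..3] ⇒ +0.010587 -0.338650 +1.203624 -0.475322 = +0.400239;  D = +0.400239+0.000000i
d^3_{1,0}: k∈[0..2] ⇒ -0.069140 +0.737209 -0.873391 = -0.205322;  D = -0.076256-0.190636i
d^3_{2,0}: k∈[0..1] ⇒ +0.206096 -0.732502 = -0.526406;  D = +0.381187-0.363042i
d^3_{3,0}: single k=0 term ⇒ -0.317244;  D = +0.288461+0.132037i
Y_3^{m'}(θ=1.3918,φ=0.6566) and Σ D·Y over m':
  (-0.2885+0.1320i)·(-0.1544-0.3663i)  (+0.3812+0.3630i)·(+0.0449-0.1704i)  (+0.0763-0.1906i)·(-0.2120+0.1634i)  (+0.4002+0.0000i)·(-0.1888+0.0000i)  (-0.0763-0.1906i)·(+0.2120+0.1634i)  (+0.3812-0.3630i)·(+0.0449+0.1704i)  (+0.2885+0.1320i)·(+0.1544-0.3663i)
Y_3^0(R⁻¹ n̂) = +0.298159+0.000000i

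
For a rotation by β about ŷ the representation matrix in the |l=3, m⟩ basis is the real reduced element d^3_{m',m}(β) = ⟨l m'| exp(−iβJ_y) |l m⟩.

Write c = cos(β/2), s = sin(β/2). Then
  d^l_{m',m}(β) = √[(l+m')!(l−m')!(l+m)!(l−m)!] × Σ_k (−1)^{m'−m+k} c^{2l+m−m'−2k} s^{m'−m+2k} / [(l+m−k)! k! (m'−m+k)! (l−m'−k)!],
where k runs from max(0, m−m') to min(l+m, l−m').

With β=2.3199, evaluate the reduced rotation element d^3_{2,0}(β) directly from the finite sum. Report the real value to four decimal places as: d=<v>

d^3_{2,0}(β=2.3199) via Wigner's sum:
c=cos(2.3199/2)=0.399385, s=sin(2.3199/2)=0.916783; N=√[120·1·6·6]=65.726707
k∈{0,1} keeps every argument non-negative
  k=0: (−1)^2·65.7267/(12)·0.3994^4·0.9168^2 = +0.117128
  k=1: (−1)^3·65.7267/(12)·0.3994^2·0.9168^4 = -0.617179
d^3_{2,0}(2.3199) = +0.117128 -0.617179 = -0.500051

d=-0.5001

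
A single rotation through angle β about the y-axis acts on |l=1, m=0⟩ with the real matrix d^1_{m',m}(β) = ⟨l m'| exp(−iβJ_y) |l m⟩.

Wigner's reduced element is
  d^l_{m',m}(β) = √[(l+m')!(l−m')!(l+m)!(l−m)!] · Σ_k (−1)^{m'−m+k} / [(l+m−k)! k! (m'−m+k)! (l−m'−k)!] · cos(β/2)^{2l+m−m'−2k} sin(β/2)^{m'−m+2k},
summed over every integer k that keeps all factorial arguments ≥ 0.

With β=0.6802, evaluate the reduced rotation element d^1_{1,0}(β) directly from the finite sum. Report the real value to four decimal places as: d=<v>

d=-0.4447

d^1_{1,0}(β=0.6802) via Wigner's sum:
c=cos(0.6802/2)=0.942721, s=sin(0.6802/2)=0.333581; N=√[2·1·1·1]=1.414214
k∈{0} keeps every argument non-negative
  k=0: (−1)^1·1.4142/(1)·0.9427^1·0.3336^1 = -0.444734
d^1_{1,0}(0.6802) = -0.444734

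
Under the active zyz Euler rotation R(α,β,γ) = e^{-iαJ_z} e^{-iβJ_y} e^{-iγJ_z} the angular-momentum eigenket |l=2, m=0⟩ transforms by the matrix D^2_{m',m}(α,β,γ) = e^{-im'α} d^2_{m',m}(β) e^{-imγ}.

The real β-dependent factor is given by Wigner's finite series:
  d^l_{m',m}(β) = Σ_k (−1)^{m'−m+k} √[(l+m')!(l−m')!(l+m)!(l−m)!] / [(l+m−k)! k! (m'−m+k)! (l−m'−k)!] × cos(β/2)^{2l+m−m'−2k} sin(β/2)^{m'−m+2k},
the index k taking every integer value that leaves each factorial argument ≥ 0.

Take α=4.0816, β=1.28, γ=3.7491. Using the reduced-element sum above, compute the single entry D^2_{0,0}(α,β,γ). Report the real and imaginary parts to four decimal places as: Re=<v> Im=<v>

D^2_{0,0}(4.0816,1.28,3.7491) = e^{-i·0·4.0816}·d^2_{0,0}(1.28)·e^{-i·0·3.7491}. Compute d first:
With c≡cos(β/2)=0.802096 and s≡sin(β/2)=0.597195, N=[2·2·2·2]^{1/2}=4.000000
k: max(0,(0)−(0))=0 … min(2+(0),2−(0))=2
  k=0: (−1)^0·4.0000/(4)·0.8021^4·0.5972^0 = +0.413909
  k=1: (−1)^1·4.0000/(1)·0.8021^2·0.5972^2 = -0.917794
  k=2: (−1)^2·4.0000/(4)·0.8021^0·0.5972^4 = +0.127194
d^2_{0,0}(1.28) = +0.413909 -0.917794 +0.127194 = -0.376692
Phases: e^{-i·(0)·4.0816}=+1.000000+0.000000i, e^{-i·(0)·3.7491}=+1.000000+0.000000i ⇒ D=-0.376692+0.000000i

Re=-0.3767 Im=0.0000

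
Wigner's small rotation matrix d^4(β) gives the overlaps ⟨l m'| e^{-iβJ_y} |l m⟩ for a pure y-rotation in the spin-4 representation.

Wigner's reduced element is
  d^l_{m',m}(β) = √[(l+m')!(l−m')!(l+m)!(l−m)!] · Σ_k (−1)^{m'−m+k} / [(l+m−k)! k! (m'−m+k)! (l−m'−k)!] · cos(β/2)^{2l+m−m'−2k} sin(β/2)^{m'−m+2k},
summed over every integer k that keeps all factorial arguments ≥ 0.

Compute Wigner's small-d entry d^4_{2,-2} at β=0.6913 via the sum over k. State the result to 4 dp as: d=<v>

d^4_{2,-2}(β=0.6913) via Wigner's sum:
c=cos(0.6913/2)=0.940855, s=sin(0.6913/2)=0.338808; N=√[720·2·2·720]=1440.000000
Admissible k: 0..2 (factorial args all ≥0)
  k=0: (−1)^4·1440.0000/(96)·0.9409^4·0.3388^4 = +0.154881
  k=1: (−1)^5·1440.0000/(120)·0.9409^2·0.3388^6 = -0.016068
  k=2: (−1)^6·1440.0000/(1440)·0.9409^0·0.3388^8 = +0.000174
d^4_{2,-2}(0.6913) = +0.154881 -0.016068 +0.000174 = +0.138987

d=0.1390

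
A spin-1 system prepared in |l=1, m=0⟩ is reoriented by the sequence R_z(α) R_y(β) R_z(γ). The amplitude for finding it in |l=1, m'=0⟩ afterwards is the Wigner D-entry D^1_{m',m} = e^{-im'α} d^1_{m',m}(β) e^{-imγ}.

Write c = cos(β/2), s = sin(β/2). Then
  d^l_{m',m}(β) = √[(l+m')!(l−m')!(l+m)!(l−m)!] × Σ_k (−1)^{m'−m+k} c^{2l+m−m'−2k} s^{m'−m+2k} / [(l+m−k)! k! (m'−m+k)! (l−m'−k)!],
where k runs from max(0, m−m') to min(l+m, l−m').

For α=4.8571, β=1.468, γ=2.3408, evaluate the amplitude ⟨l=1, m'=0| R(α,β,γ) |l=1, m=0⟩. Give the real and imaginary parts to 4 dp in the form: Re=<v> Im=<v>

Re=0.1026 Im=0.0000

D^1_{0,0}(4.8571,1.468,2.3408) = e^{-i·0·4.8571}·d^1_{0,0}(1.468)·e^{-i·0·2.3408}. Compute d first:
c=cos(1.468/2)=0.742501, s=sin(1.468/2)=0.669845; N=√[1·1·1·1]=1.000000
Admissible k: 0..1 (factorial args all ≥0)
  k=0: (−1)^0·1.0000/(1)·0.7425^2·0.6698^0 = +0.551308
  k=1: (−1)^1·1.0000/(1)·0.7425^0·0.6698^2 = -0.448692
d^1_{0,0}(1.468) = +0.551308 -0.448692 = +0.102615
D = (+1.000000+0.000000i)·(+0.102615)·(+1.000000+0.000000i) = +0.102615+0.000000i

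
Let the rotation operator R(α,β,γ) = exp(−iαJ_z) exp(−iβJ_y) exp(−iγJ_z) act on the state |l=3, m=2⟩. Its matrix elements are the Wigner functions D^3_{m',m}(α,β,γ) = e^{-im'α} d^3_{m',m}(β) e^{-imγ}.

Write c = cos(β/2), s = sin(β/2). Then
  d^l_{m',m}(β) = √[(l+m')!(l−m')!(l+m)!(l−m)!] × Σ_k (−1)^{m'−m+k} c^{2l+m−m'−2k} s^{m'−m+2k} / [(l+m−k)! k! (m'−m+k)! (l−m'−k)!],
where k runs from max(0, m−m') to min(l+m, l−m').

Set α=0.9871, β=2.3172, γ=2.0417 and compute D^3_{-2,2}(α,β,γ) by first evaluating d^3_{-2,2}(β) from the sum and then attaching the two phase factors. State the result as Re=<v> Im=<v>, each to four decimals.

Re=0.0134 Im=0.0224

Split into d^3_{-2,2}(β=2.3172) × two z-phases.
c=cos(2.3172/2)=0.400623, s=sin(2.3172/2)=0.916243; N=√[1·120·120·1]=120.000000
k: max(0,(2)−(-2))=4 … min(3+(2),3−(-2))=5
  k=4: (−1)^0·120.0000/(24)·0.4006^2·0.9162^4 = +0.565567
  k=5: (−1)^1·120.0000/(120)·0.4006^0·0.9162^6 = -0.591649
d^3_{-2,2}(2.3172) = +0.565567 -0.591649 = -0.026082
D = (-0.392551+0.919730i)·(-0.026082)·(-0.588328+0.808623i) = +0.013374+0.022393i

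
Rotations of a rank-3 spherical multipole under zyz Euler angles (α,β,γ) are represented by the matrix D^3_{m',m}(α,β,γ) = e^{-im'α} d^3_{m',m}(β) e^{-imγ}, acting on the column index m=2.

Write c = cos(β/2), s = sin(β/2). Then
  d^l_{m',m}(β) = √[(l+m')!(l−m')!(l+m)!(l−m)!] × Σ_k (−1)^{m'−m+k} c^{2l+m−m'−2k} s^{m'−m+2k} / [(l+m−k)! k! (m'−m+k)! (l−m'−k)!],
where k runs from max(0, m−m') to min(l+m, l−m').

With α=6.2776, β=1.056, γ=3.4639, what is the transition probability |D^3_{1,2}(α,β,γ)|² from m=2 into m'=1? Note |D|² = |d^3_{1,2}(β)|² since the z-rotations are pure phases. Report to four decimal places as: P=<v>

P=0.0600

Split into d^3_{1,2}(β=1.056) × two z-phases.
c=cos(1.056/2)=0.863816, s=sin(1.056/2)=0.503807; N=√[24·2·120·1]=75.894664
The bounds max(0,m−m')=1 and min(l+m,l−m')=2 give 2 terms
  k=1: (−1)^0·75.8947/(24)·0.8638^5·0.5038^1 = +0.766251
  k=2: (−1)^1·75.8947/(12)·0.8638^3·0.5038^3 = -0.521298
d^3_{1,2}(1.056) = +0.766251 -0.521298 = +0.244953
|D^3_{1,2}|² = |d^3_{1,2}(β)|² = (+0.244953)² = 0.060002 (the z-rotation phases have unit modulus)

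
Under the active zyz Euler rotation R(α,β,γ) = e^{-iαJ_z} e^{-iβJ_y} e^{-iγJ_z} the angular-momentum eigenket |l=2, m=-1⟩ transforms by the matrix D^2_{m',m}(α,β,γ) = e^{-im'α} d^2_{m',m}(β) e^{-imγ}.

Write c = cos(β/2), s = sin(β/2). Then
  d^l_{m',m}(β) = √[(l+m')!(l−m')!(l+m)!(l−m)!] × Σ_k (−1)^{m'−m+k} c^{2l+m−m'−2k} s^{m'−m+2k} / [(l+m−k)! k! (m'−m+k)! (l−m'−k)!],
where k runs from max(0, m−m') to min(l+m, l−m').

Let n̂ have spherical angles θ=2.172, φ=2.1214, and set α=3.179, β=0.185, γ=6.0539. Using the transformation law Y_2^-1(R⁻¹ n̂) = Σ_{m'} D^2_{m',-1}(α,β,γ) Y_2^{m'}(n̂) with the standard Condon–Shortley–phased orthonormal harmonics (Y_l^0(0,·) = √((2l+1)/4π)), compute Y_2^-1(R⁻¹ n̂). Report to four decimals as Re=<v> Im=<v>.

Re=-0.2426 Im=-0.2178

Need the full column D^2_{m',-1} for m'=−2..2 at α=3.179, β=0.185, γ=6.0539.
cos(β/2)=0.995725, sin(β/2)=0.092368
d^2_{-2,-1}: single k=1 term ⇒ +0.182377;  D = +0.180206-0.028060i
d^2_{-1,-1}: k∈[0..1] ⇒ +0.983009 -0.025377 = +0.957632;  D = -0.940057+0.182623i
d^2_{0,-1}: k∈[0..1] ⇒ -0.223365 +0.001922 = -0.221443;  D = -0.215648+0.050330i
d^2_{1,-1}: k∈[0..1] ⇒ +0.025377 -0.000073 = +0.025304;  D = -0.024410+0.006669i
d^2_{2,-1}: single k=0 term ⇒ -0.001569;  D = -0.001497+0.000470i
Y_2^{m'}(θ=2.172,φ=2.1214) and Σ D·Y over m':
  (+0.1802-0.0281i)·(-0.1189+0.2343i)  (-0.9401+0.1826i)·(+0.1885+0.3071i)  (-0.2156+0.0503i)·(-0.0127+0.0000i)  (-0.0244+0.0067i)·(-0.1885+0.3071i)  (-0.0015+0.0005i)·(-0.1189-0.2343i)
Y_2^-1(R⁻¹ n̂) = -0.242596-0.217808i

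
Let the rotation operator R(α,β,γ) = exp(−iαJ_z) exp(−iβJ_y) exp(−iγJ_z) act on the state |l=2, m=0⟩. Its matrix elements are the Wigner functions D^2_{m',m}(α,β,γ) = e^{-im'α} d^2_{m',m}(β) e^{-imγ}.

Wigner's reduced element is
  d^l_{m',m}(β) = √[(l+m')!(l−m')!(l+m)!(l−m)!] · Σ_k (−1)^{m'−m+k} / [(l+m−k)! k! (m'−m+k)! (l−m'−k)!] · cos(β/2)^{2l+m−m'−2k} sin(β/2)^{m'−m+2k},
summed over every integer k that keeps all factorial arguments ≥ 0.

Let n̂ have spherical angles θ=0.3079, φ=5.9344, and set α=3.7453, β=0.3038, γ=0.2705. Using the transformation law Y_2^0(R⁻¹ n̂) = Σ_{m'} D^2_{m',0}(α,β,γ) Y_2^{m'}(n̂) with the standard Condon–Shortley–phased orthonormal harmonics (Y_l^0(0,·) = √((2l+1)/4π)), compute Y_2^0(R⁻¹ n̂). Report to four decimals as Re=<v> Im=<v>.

Re=0.3792 Im=0.0000

Need the full column D^2_{m',0} for m'=−2..2 at α=3.7453, β=0.3038, γ=0.2705.
cos(β/2)=0.988485, sin(β/2)=0.151317
d^2_{-2,0}: single k=2 term ⇒ +0.054801;  D = +0.019478+0.051223i
d^2_{-1,0}: k∈[1..2] ⇒ +0.357991 -0.008389 = +0.349603;  D = -0.287806-0.198469i
d^2_{0,0}: k∈[0..2] ⇒ +0.954731 -0.089490 +0.000524 = +0.865765;  D = +0.865765+0.000000i
d^2_{1,0}: k∈[0..1] ⇒ -0.357991 +0.008389 = -0.349603;  D = +0.287806-0.198469i
d^2_{2,0}: single k=0 term ⇒ +0.054801;  D = +0.019478-0.051223i
Y_2^{m'}(θ=0.3079,φ=5.9344) and Σ D·Y over m':
  (+0.0195+0.0512i)·(+0.0272+0.0228i)  (-0.2878-0.1985i)·(+0.2097+0.0763i)  (+0.8658+0.0000i)·(+0.5439+0.0000i)  (+0.2878-0.1985i)·(-0.2097+0.0763i)  (+0.0195-0.0512i)·(+0.0272-0.0228i)
Y_2^0(R⁻¹ n̂) = +0.379171-0.000000i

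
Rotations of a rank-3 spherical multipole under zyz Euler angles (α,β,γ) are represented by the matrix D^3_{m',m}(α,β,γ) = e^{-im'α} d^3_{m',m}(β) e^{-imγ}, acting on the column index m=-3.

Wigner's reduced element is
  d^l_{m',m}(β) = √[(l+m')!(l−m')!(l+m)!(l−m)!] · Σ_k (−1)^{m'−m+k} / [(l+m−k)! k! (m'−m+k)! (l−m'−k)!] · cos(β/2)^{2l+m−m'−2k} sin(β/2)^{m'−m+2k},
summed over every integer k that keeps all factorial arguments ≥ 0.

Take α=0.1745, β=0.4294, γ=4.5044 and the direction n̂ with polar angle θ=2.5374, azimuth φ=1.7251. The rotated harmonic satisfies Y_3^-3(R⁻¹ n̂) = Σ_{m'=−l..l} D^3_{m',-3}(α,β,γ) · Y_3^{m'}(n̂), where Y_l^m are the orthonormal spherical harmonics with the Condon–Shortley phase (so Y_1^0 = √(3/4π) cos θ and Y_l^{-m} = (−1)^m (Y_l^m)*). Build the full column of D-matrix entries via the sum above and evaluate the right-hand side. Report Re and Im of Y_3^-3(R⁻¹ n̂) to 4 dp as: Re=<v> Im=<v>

Re=-0.0627 Im=-0.1079

Need the full column D^3_{m',-3} for m'=−3..3 at α=0.1745, β=0.4294, γ=4.5044.
cos(β/2)=0.977040, sin(β/2)=0.213054
d^3_{-3,-3}: single k=0 term ⇒ +0.869911;  D = +0.087250+0.865525i
d^3_{-2,-3}: single k=0 term ⇒ -0.464653;  D = -0.126160-0.447198i
d^3_{-1,-3}: single k=0 term ⇒ +0.160205;  D = +0.069607+0.144293i
d^3_{0,-3}: single k=0 term ⇒ -0.040339;  D = -0.023568-0.032738i
d^3_{1,-3}: single k=0 term ⇒ +0.007618;  D = +0.005457+0.005316i
d^3_{2,-3}: single k=0 term ⇒ -0.001051;  D = -0.000868-0.000591i
d^3_{3,-3}: single k=0 term ⇒ +0.000094;  D = +0.000085+0.000038i
Y_3^{m'}(θ=2.5374,φ=1.7251) and Σ D·Y over m':
  (+0.0873+0.8655i)·(+0.0342+0.0684i)  (-0.1262-0.4472i)·(+0.2586-0.0824i)  (+0.0696+0.1443i)·(-0.0673-0.4329i)  (-0.0236-0.0327i)·(-0.1186+0.0000i)  (+0.0055+0.0053i)·(+0.0673-0.4329i)  (-0.0009-0.0006i)·(+0.2586+0.0824i)  (+0.0001+0.0000i)·(-0.0342+0.0684i)
Y_3^-3(R⁻¹ n̂) = -0.062693-0.107903i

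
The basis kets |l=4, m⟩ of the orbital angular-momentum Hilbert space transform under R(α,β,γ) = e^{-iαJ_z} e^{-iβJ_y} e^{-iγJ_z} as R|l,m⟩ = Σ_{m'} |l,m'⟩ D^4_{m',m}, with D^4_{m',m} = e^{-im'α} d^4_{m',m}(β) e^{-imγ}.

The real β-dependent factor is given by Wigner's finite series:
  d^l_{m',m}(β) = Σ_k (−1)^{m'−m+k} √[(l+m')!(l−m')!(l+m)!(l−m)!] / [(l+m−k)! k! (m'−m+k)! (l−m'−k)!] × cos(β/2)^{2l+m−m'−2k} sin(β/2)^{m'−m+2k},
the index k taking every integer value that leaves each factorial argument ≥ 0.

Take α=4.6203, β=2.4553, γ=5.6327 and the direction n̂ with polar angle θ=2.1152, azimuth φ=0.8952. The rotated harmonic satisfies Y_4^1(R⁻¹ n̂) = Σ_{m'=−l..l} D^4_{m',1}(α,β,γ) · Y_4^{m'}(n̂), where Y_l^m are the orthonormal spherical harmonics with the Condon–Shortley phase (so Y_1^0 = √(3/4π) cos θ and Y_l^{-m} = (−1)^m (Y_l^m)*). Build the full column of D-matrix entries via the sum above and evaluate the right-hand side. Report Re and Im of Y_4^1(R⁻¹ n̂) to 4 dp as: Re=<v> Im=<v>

Re=-0.0303 Im=-0.0663

Need the full column D^4_{m',1} for m'=−4..4 at α=4.6203, β=2.4553, γ=5.6327.
cos(β/2)=0.336452, sin(β/2)=0.941701
d^4_{-4,1}: single k=5 term ⇒ +0.211070;  D = +0.202725+0.058762i
d^4_{-3,1}: k∈[4..5] ⇒ +0.133310 -0.626604 = -0.493294;  D = +0.180321-0.459155i
d^4_{-2,1}: k∈[3..5] ⇒ +0.050917 -0.598327 +0.937453 = +0.390043;  D = -0.348400-0.175360i
d^4_{-1,1}: k∈[2..5] ⇒ +0.012864 -0.302318 +1.184170 -0.618448 = +0.276268;  D = +0.146374-0.234304i
d^4_{0,1}: k∈[1..4] ⇒ +0.002055 -0.096609 +0.756831 -0.988162 = -0.325885;  D = -0.259336-0.197347i
d^4_{1,1}: k∈[0..3] ⇒ +0.000164 -0.019295 +0.302318 -0.789447 = -0.506260;  D = +0.342326-0.372977i
d^4_{2,1}: k∈[0..2] ⇒ -0.001950 +0.076376 -0.398885 = -0.324458;  D = +0.217850+0.240447i
d^4_{3,1}: k∈[0..1] ⇒ +0.010210 -0.133310 = -0.123099;  D = -0.098439+0.073913i
d^4_{4,1}: single k=0 term ⇒ -0.026943;  D = -0.014128-0.022942i
Y_4^{m'}(θ=2.1152,φ=0.8952) and Σ D·Y over m':
  (+0.2027+0.0588i)·(-0.2145+0.1008i)  (+0.1803-0.4592i)·(+0.3643+0.1787i)  (-0.3484-0.1754i)·(-0.0468-0.2097i)  (+0.1464-0.2343i)·(+0.1471-0.1836i)  (-0.2593-0.1973i)·(-0.2675+0.0000i)  (+0.3423-0.3730i)·(-0.1471-0.1836i)  (+0.2179+0.2404i)·(-0.0468+0.2097i)  (-0.0984+0.0739i)·(-0.3643+0.1787i)  (-0.0141-0.0229i)·(-0.2145-0.1008i)
Y_4^1(R⁻¹ n̂) = -0.030291-0.066253i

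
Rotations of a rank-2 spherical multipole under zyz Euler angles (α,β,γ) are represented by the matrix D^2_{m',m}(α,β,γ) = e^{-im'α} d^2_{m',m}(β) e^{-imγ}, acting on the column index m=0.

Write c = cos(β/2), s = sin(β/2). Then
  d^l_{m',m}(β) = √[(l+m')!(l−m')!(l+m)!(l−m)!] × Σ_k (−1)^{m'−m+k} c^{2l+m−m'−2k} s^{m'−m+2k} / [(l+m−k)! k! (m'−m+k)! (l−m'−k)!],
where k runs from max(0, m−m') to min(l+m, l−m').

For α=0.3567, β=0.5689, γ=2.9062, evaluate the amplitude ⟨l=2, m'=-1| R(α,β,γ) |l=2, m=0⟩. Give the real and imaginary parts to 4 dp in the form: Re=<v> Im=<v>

D^2_{-1,0}(0.3567,0.5689,2.9062) = e^{-i·-1·0.3567}·d^2_{-1,0}(0.5689)·e^{-i·0·2.9062}. Compute d first:
Half-angle: c=0.959816, s=0.280630. N=√(1·6·2·2)=4.898979
The bounds max(0,m−m')=1 and min(l+m,l−m')=2 give 2 terms
  k=1: (−1)^0·4.8990/(2)·0.9598^3·0.2806^1 = +0.607818
  k=2: (−1)^1·4.8990/(2)·0.9598^1·0.2806^3 = -0.051959
d^2_{-1,0}(0.5689) = +0.607818 -0.051959 = +0.555858
Phases: e^{-i·(-1)·0.3567}=+0.937054+0.349184i, e^{-i·(0)·2.9062}=+1.000000+0.000000i ⇒ D=+0.520869+0.194097i

Re=0.5209 Im=0.1941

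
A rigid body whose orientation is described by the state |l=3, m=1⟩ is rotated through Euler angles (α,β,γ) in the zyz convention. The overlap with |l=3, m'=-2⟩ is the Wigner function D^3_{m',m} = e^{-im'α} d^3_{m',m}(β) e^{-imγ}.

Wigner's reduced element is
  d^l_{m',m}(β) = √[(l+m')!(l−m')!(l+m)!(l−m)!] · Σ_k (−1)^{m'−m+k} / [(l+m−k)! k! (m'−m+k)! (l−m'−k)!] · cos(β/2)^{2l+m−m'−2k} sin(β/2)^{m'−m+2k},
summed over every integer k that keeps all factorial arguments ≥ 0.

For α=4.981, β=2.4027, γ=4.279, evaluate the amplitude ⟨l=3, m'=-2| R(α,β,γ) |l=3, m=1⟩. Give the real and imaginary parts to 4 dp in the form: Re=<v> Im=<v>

Re=-0.4652 Im=0.3184

D^3_{-2,1}(4.981,2.4027,4.279) = e^{-i·-2·4.981}·d^3_{-2,1}(2.4027)·e^{-i·1·4.279}. Compute d first:
Half-angle: c=0.361099, s=0.932527. N=√(1·120·24·2)=75.894664
k: max(0,(1)−(-2))=3 … min(3+(1),3−(-2))=4
  k=3: (−1)^0·75.8947/(12)·0.3611^3·0.9325^3 = +0.241487
  k=4: (−1)^1·75.8947/(24)·0.3611^1·0.9325^5 = -0.805257
d^3_{-2,1}(2.4027) = +0.241487 -0.805257 = -0.563770
D = (-0.859134-0.511751i)·(-0.563770)·(-0.419949+0.907548i) = -0.465240+0.318415i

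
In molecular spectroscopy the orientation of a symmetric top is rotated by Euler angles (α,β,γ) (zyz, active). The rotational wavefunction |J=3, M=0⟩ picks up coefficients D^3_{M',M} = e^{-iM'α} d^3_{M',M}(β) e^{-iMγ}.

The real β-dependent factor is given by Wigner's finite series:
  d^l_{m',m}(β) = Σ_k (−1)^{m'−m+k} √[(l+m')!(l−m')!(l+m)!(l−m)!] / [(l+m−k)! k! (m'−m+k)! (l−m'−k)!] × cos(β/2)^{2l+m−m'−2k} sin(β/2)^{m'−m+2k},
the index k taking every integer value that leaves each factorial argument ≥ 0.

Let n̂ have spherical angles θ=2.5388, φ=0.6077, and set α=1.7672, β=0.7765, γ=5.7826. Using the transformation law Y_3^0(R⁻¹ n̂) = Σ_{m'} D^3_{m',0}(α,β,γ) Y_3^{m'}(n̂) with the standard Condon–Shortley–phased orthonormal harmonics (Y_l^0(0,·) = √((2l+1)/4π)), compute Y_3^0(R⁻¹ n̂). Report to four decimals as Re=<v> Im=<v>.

Re=0.3329 Im=0.0000

Need the full column D^3_{m',0} for m'=−3..3 at α=1.7672, β=0.7765, γ=5.7826.
cos(β/2)=0.925573, sin(β/2)=0.378569
d^3_{-3,0}: single k=3 term ⇒ +0.192390;  D = +0.106912-0.159949i
d^3_{-2,0}: k∈[2..3] ⇒ +0.576095 -0.096375 = +0.479720;  D = -0.443184-0.183629i
d^3_{-1,0}: k∈[1..3] ⇒ +0.890819 -0.447074 +0.024930 = +0.468674;  D = -0.091459+0.459664i
d^3_{0,0}: k∈[0..3] ⇒ +0.628730 -0.946620 +0.158360 -0.002944 = -0.162474;  D = -0.162474+0.000000i
d^3_{1,0}: k∈[0..2] ⇒ -0.890819 +0.447074 -0.024930 = -0.468674;  D = +0.091459+0.459664i
d^3_{2,0}: k∈[0..1] ⇒ +0.576095 -0.096375 = +0.479720;  D = -0.443184+0.183629i
d^3_{3,0}: single k=0 term ⇒ -0.192390;  D = -0.106912-0.159949i
Y_3^{m'}(θ=2.5388,φ=0.6077) and Σ D·Y over m':
  (+0.1069-0.1599i)·(-0.0190-0.0736i)  (-0.4432-0.1836i)·(-0.0942+0.2537i)  (-0.0915+0.4597i)·(+0.3599-0.2503i)  (-0.1625+0.0000i)·(-0.1208+0.0000i)  (+0.0915+0.4597i)·(-0.3599-0.2503i)  (-0.4432+0.1836i)·(-0.0942-0.2537i)  (-0.1069-0.1599i)·(+0.0190-0.0736i)
Y_3^0(R⁻¹ n̂) = +0.332942+0.000000i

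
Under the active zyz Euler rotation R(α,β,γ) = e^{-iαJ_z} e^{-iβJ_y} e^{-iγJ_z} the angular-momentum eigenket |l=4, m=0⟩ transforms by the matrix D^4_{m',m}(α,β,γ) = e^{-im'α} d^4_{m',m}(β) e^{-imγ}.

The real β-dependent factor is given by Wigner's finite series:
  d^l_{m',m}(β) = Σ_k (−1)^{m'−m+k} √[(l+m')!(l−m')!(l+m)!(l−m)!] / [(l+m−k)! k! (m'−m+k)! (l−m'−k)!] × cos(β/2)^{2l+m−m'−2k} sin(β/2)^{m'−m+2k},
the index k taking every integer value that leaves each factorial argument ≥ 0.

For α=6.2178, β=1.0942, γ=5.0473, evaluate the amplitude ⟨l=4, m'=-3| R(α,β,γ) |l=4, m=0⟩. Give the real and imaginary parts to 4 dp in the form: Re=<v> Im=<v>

Split into d^4_{-3,0}(β=1.0942) × two z-phases.
c=cos(1.0942/2)=0.854037, s=sin(1.0942/2)=0.520213; N=√[1·5040·24·24]=1703.830978
The bounds max(0,m−m')=3 and min(l+m,l−m')=4 give 2 terms
  k=3: (−1)^0·1703.8310/(144)·0.8540^5·0.5202^3 = +0.756815
  k=4: (−1)^1·1703.8310/(144)·0.8540^3·0.5202^5 = -0.280801
d^4_{-3,0}(1.0942) = +0.756815 -0.280801 = +0.476014
Phases: e^{-i·(-3)·6.2178}=+0.980823-0.194900i, e^{-i·(0)·5.0473}=+1.000000+0.000000i ⇒ D=+0.466885-0.092775i

Re=0.4669 Im=-0.0928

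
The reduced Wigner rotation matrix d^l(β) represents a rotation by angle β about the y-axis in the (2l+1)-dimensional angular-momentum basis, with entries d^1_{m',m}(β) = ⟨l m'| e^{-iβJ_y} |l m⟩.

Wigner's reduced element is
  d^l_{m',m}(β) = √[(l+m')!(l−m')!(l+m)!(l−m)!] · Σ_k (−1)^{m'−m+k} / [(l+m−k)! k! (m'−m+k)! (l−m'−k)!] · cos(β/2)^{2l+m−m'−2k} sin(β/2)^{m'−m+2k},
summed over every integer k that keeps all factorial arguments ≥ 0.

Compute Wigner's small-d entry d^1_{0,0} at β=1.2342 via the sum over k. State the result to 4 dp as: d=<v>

d=0.3303

d^1_{0,0}(β=1.2342) via Wigner's sum:
c=cos(1.2342/2)=0.815560, s=sin(1.2342/2)=0.578672; N=√[1·1·1·1]=1.000000
k: max(0,(0)−(0))=0 … min(1+(0),1−(0))=1
  k=0: (−1)^0·1.0000/(1)·0.8156^2·0.5787^0 = +0.665138
  k=1: (−1)^1·1.0000/(1)·0.8156^0·0.5787^2 = -0.334862
d^1_{0,0}(1.2342) = +0.665138 -0.334862 = +0.330276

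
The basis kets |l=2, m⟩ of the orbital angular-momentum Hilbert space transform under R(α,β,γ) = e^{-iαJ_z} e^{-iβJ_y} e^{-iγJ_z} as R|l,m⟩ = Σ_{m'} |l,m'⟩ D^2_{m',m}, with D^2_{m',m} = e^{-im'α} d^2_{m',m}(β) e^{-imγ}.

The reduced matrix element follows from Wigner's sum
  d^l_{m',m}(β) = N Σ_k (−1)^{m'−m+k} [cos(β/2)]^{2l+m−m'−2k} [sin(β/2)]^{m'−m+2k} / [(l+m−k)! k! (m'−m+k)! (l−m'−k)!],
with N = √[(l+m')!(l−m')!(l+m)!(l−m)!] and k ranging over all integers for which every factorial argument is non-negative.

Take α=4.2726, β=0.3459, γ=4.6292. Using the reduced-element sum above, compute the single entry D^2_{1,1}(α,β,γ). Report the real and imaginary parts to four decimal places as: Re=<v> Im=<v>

Re=-0.7411 Im=-0.4273

Split into d^2_{1,1}(β=0.3459) × two z-phases.
With c≡cos(β/2)=0.985081 and s≡sin(β/2)=0.172089, N=[6·1·6·1]^{1/2}=6.000000
k∈{0,1} keeps every argument non-negative
  k=0: (−1)^0·6.0000/(6)·0.9851^4·0.1721^0 = +0.941648
  k=1: (−1)^1·6.0000/(2)·0.9851^2·0.1721^2 = -0.086213
d^2_{1,1}(0.3459) = +0.941648 -0.086213 = +0.855435
Attach z-rotation phases: D = e^{-i(1)(4.2726)}·(+0.855435)·e^{-i(1)(4.6292)} = -0.741094-0.427257i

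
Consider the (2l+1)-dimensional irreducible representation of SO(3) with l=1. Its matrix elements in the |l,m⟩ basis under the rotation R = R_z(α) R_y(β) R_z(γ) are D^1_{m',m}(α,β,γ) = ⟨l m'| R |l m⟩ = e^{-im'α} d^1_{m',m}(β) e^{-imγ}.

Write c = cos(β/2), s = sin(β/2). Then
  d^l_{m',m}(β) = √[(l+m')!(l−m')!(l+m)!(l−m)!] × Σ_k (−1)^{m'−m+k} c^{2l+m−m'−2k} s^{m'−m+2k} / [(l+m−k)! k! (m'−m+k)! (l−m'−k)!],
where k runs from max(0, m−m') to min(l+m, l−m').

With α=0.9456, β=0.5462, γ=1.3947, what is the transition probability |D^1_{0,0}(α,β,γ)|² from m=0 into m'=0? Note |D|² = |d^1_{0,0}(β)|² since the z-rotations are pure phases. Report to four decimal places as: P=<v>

D^1_{0,0}(0.9456,0.5462,1.3947) = e^{-i·0·0.9456}·d^1_{0,0}(0.5462)·e^{-i·0·1.3947}. Compute d first:
Half-angle: c=0.962939, s=0.269718. N=√(1·1·1·1)=1.000000
k: max(0,(0)−(0))=0 … min(1+(0),1−(0))=1
  k=0: (−1)^0·1.0000/(1)·0.9629^2·0.2697^0 = +0.927252
  k=1: (−1)^1·1.0000/(1)·0.9629^0·0.2697^2 = -0.072748
d^1_{0,0}(0.5462) = +0.927252 -0.072748 = +0.854505
|D^1_{0,0}|² = |d^1_{0,0}(β)|² = (+0.854505)² = 0.730178 (the z-rotation phases have unit modulus)

P=0.7302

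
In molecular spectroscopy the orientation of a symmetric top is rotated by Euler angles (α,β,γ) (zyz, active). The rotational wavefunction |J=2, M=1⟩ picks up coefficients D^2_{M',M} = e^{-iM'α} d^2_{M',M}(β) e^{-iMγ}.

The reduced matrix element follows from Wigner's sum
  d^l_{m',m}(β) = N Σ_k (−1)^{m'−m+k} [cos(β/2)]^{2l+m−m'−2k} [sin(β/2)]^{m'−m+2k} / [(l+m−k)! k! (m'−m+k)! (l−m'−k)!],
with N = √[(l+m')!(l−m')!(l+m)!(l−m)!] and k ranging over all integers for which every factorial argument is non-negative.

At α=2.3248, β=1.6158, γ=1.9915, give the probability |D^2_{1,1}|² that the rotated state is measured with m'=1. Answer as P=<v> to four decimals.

D^2_{1,1}(2.3248,1.6158,1.9915) = e^{-i·1·2.3248}·d^2_{1,1}(1.6158)·e^{-i·1·1.9915}. Compute d first:
With c≡cos(β/2)=0.691018 and s≡sin(β/2)=0.722838, N=[6·1·6·1]^{1/2}=6.000000
k: max(0,(1)−(1))=0 … min(2+(1),2−(1))=1
  k=0: (−1)^0·6.0000/(6)·0.6910^4·0.7228^0 = +0.228012
  k=1: (−1)^1·6.0000/(2)·0.6910^2·0.7228^2 = -0.748482
d^2_{1,1}(1.6158) = +0.228012 -0.748482 = -0.520470
|D^2_{1,1}|² = |d^2_{1,1}(β)|² = (-0.520470)² = 0.270889 (the z-rotation phases have unit modulus)

P=0.2709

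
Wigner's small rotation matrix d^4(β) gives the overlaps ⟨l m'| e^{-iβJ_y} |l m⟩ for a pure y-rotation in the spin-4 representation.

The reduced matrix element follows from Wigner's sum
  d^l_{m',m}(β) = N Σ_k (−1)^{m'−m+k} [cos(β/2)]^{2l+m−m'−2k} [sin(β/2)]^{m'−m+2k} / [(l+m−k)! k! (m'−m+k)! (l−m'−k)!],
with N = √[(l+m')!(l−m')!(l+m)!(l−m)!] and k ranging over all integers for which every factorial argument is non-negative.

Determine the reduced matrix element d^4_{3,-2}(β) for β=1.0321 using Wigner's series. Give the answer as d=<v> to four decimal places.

d=-0.1929

d^4_{3,-2}(β=1.0321) via Wigner's sum:
c=cos(1.0321/2)=0.869775, s=sin(1.0321/2)=0.493448; N=√[5040·1·2·720]=2693.993318
The bounds max(0,m−m')=0 and min(l+m,l−m')=1 give 2 terms
  k=0: (−1)^5·2693.9933/(240)·0.8698^3·0.4934^5 = -0.216080
  k=1: (−1)^6·2693.9933/(720)·0.8698^1·0.4934^7 = +0.023183
d^4_{3,-2}(1.0321) = -0.216080 +0.023183 = -0.192897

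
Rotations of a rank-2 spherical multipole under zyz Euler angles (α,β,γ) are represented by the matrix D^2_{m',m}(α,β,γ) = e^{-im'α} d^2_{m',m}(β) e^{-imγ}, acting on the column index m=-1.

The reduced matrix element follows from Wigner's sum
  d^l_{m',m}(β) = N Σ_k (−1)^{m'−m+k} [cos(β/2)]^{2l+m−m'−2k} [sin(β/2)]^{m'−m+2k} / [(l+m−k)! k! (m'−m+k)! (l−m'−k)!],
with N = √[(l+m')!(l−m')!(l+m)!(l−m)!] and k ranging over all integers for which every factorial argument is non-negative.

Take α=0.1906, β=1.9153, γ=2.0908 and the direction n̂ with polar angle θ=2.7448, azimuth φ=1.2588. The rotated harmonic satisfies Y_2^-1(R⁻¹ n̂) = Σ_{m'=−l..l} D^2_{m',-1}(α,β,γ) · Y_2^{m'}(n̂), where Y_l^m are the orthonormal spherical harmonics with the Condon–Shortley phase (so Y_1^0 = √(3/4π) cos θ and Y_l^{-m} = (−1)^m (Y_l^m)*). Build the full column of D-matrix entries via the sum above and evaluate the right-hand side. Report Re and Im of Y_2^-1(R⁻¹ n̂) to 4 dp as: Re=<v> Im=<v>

Re=-0.0399 Im=0.3260

Need the full column D^2_{m',-1} for m'=−2..2 at α=0.1906, β=1.9153, γ=2.0908.
cos(β/2)=0.575444, sin(β/2)=0.817842
d^2_{-2,-1}: single k=1 term ⇒ +0.311679;  D = -0.244379+0.193449i
d^2_{-1,-1}: k∈[0..1] ⇒ +0.109651 -0.664454 = -0.554804;  D = +0.361894-0.420523i
d^2_{0,-1}: k∈[0..1] ⇒ -0.381727 +0.771056 = +0.389329;  D = -0.193451+0.337866i
d^2_{1,-1}: k∈[0..1] ⇒ +0.664454 -0.447380 = +0.217074;  D = -0.070219+0.205403i
d^2_{2,-1}: single k=0 term ⇒ -0.629564;  D = +0.087106-0.623509i
Y_2^{m'}(θ=2.7448,φ=1.2588) and Σ D·Y over m':
  (-0.2444+0.1934i)·(-0.0468-0.0337i)  (+0.3619-0.4205i)·(-0.0845+0.2621i)  (-0.1935+0.3379i)·(+0.4895+0.0000i)  (-0.0702+0.2054i)·(+0.0845+0.2621i)  (+0.0871-0.6235i)·(-0.0468+0.0337i)
Y_2^-1(R⁻¹ n̂) = -0.039935+0.326030i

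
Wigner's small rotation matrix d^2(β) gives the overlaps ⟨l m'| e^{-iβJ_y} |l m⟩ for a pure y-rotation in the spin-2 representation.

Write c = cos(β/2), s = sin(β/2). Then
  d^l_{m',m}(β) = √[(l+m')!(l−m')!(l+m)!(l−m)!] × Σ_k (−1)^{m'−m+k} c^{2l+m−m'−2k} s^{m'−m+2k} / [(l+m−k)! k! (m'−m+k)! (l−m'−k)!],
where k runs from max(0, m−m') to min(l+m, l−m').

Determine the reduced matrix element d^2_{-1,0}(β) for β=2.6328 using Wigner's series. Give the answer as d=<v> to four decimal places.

d^2_{-1,0}(β=2.6328) via Wigner's sum:
With c≡cos(β/2)=0.251661 and s≡sin(β/2)=0.967815, N=[1·6·2·2]^{1/2}=4.898979
k∈{1,2} keeps every argument non-negative
  k=1: (−1)^0·4.8990/(2)·0.2517^3·0.9678^1 = +0.037785
  k=2: (−1)^1·4.8990/(2)·0.2517^1·0.9678^3 = -0.558817
d^2_{-1,0}(2.6328) = +0.037785 -0.558817 = -0.521032

d=-0.5210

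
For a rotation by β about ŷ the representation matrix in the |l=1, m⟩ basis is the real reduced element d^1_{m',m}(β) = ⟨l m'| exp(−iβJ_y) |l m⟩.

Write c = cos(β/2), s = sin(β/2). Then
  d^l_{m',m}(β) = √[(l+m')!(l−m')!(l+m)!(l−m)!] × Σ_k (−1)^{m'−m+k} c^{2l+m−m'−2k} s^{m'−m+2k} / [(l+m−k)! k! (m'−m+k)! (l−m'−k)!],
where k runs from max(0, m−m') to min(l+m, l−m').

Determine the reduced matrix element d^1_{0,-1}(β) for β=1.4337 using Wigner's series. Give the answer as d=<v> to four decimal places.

d=-0.7005

d^1_{0,-1}(β=1.4337) via Wigner's sum:
Half-angle: c=0.753879, s=0.657013. N=√(1·1·1·2)=1.414214
Admissible k: 0..0 (factorial args all ≥0)
  k=0: (−1)^1·1.4142/(1)·0.7539^1·0.6570^1 = -0.700472
d^1_{0,-1}(1.4337) = -0.700472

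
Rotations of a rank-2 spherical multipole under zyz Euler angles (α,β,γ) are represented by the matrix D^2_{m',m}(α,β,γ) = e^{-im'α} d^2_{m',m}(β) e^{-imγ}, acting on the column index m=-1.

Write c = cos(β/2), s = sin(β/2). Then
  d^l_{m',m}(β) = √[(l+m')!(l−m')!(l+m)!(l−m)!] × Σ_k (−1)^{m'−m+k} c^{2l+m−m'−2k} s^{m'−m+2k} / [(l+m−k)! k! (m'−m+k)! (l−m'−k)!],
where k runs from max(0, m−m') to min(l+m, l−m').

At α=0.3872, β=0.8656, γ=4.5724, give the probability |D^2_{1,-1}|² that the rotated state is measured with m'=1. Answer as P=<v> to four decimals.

First d^2_{1,-1}(β=0.8656), then the phase factors e^{-i(1)α} and e^{-i(-1)γ}:
Half-angle: c=0.907795, s=0.419414. N=√(6·1·1·6)=6.000000
k∈{0,1} keeps every argument non-negative
  k=0: (−1)^2·6.0000/(2)·0.9078^2·0.4194^2 = +0.434894
  k=1: (−1)^3·6.0000/(6)·0.9078^0·0.4194^4 = -0.030944
d^2_{1,-1}(0.8656) = +0.434894 -0.030944 = +0.403950
|D^2_{1,-1}|² = |d^2_{1,-1}(β)|² = (+0.403950)² = 0.163176 (the z-rotation phases have unit modulus)

P=0.1632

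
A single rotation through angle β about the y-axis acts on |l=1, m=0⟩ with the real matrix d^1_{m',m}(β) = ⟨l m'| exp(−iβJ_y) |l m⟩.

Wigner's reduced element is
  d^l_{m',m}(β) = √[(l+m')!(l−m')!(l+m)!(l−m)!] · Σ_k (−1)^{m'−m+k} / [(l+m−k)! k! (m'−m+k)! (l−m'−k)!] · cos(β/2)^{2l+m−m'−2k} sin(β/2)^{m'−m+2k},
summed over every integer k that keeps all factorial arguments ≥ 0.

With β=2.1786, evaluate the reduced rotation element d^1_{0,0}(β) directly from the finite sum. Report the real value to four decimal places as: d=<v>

d^1_{0,0}(β=2.1786) via Wigner's sum:
With c≡cos(β/2)=0.463106 and s≡sin(β/2)=0.886303, N=[1·1·1·1]^{1/2}=1.000000
Admissible k: 0..1 (factorial args all ≥0)
  k=0: (−1)^0·1.0000/(1)·0.4631^2·0.8863^0 = +0.214467
  k=1: (−1)^1·1.0000/(1)·0.4631^0·0.8863^2 = -0.785533
d^1_{0,0}(2.1786) = +0.214467 -0.785533 = -0.571066

d=-0.5711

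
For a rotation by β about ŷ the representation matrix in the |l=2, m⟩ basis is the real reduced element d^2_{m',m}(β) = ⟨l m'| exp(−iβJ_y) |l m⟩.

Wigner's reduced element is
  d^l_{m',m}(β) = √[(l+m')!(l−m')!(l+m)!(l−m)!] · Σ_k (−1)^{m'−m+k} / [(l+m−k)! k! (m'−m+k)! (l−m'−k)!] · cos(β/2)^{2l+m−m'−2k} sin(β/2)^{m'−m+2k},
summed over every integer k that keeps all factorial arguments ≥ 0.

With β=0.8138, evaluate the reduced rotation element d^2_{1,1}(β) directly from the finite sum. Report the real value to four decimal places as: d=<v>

d=0.3150

d^2_{1,1}(β=0.8138) via Wigner's sum:
c=cos(0.8138/2)=0.918352, s=sin(0.8138/2)=0.395764; N=√[6·1·6·1]=6.000000
Admissible k: 0..1 (factorial args all ≥0)
  k=0: (−1)^0·6.0000/(6)·0.9184^4·0.3958^0 = +0.711274
  k=1: (−1)^1·6.0000/(2)·0.9184^2·0.3958^2 = -0.396290
d^2_{1,1}(0.8138) = +0.711274 -0.396290 = +0.314984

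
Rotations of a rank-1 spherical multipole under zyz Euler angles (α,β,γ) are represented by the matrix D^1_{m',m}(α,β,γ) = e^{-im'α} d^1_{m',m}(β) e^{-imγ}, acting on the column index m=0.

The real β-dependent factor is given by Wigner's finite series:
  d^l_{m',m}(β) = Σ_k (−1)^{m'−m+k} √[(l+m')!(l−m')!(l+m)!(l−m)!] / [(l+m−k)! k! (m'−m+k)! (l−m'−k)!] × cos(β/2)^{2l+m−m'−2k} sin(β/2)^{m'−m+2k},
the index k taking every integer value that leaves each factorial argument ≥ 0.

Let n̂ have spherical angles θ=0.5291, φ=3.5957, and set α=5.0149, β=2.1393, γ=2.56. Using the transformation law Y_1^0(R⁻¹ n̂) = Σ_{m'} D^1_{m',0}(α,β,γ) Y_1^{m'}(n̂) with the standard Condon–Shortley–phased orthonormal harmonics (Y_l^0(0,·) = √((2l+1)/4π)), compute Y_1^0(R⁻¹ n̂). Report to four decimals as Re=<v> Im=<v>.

Re=-0.1957 Im=0.0000

Need the full column D^1_{m',0} for m'=−1..1 at α=5.0149, β=2.1393, γ=2.56.
cos(β/2)=0.480431, sin(β/2)=0.877032
d^1_{-1,0}: single k=1 term ⇒ +0.595884;  D = +0.177525-0.568826i
d^1_{0,0}: k∈[0..1] ⇒ +0.230814 -0.769186 = -0.538372;  D = -0.538372+0.000000i
d^1_{1,0}: single k=0 term ⇒ -0.595884;  D = -0.177525-0.568826i
Y_1^{m'}(θ=0.5291,φ=3.5957) and Σ D·Y over m':
  (+0.1775-0.5688i)·(-0.1567+0.0765i)  (-0.5384+0.0000i)·(+0.4218+0.0000i)  (-0.1775-0.5688i)·(+0.1567+0.0765i)
Y_1^0(R⁻¹ n̂) = -0.195695+0.000000i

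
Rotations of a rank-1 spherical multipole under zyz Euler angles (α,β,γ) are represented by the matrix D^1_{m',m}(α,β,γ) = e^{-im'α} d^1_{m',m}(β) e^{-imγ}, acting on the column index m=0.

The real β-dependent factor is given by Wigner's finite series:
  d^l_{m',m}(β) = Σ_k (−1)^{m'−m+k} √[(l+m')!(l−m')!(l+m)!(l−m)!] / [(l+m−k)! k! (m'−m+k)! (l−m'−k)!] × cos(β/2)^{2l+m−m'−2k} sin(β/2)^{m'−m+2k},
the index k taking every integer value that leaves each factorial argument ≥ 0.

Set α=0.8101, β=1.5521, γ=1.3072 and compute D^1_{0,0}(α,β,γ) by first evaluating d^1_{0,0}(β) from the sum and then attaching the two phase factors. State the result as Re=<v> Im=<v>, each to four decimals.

Re=0.0187 Im=0.0000

First d^1_{0,0}(β=1.5521), then the phase factors e^{-i(0)α} and e^{-i(0)γ}:
With c≡cos(β/2)=0.713686 and s≡sin(β/2)=0.700466, N=[1·1·1·1]^{1/2}=1.000000
Admissible k: 0..1 (factorial args all ≥0)
  k=0: (−1)^0·1.0000/(1)·0.7137^2·0.7005^0 = +0.509348
  k=1: (−1)^1·1.0000/(1)·0.7137^0·0.7005^2 = -0.490652
d^1_{0,0}(1.5521) = +0.509348 -0.490652 = +0.018695
Phases: e^{-i·(0)·0.8101}=+1.000000+0.000000i, e^{-i·(0)·1.3072}=+1.000000+0.000000i ⇒ D=+0.018695+0.000000i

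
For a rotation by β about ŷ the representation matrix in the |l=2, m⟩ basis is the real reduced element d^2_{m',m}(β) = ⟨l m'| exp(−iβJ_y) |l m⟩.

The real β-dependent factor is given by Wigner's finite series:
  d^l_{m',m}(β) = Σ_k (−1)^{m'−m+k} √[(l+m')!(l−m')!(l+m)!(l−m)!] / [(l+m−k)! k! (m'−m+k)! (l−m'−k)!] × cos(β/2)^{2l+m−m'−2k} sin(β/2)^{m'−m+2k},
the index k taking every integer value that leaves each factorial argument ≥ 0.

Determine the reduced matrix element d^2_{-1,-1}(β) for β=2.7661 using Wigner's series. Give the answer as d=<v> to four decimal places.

d=-0.0997

d^2_{-1,-1}(β=2.7661) via Wigner's sum:
With c≡cos(β/2)=0.186645 and s≡sin(β/2)=0.982427, N=[1·6·1·6]^{1/2}=6.000000
k: max(0,(-1)−(-1))=0 … min(2+(-1),2−(-1))=1
  k=0: (−1)^0·6.0000/(6)·0.1866^4·0.9824^0 = +0.001214
  k=1: (−1)^1·6.0000/(2)·0.1866^2·0.9824^2 = -0.100869
d^2_{-1,-1}(2.7661) = +0.001214 -0.100869 = -0.099655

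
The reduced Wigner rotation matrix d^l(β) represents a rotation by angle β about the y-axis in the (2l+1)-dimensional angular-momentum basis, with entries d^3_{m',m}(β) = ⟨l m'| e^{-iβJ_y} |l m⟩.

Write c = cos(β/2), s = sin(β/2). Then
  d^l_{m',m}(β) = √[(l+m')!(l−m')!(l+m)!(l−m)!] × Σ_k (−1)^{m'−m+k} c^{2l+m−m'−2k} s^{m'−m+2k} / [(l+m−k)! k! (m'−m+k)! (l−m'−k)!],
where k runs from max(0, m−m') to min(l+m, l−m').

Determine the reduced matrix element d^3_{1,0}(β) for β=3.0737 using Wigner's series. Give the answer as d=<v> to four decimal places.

d=-0.1168

d^3_{1,0}(β=3.0737) via Wigner's sum:
Half-angle: c=0.033940, s=0.999424. N=√(24·2·6·6)=41.569219
The bounds max(0,m−m')=0 and min(l+m,l−m')=2 give 3 terms
  k=0: (−1)^1·41.5692/(12)·0.0339^5·0.9994^1 = -0.000000
  k=1: (−1)^2·41.5692/(4)·0.0339^3·0.9994^3 = +0.000406
  k=2: (−1)^3·41.5692/(12)·0.0339^1·0.9994^5 = -0.117233
d^3_{1,0}(3.0737) = -0.000000 +0.000406 -0.117233 = -0.116827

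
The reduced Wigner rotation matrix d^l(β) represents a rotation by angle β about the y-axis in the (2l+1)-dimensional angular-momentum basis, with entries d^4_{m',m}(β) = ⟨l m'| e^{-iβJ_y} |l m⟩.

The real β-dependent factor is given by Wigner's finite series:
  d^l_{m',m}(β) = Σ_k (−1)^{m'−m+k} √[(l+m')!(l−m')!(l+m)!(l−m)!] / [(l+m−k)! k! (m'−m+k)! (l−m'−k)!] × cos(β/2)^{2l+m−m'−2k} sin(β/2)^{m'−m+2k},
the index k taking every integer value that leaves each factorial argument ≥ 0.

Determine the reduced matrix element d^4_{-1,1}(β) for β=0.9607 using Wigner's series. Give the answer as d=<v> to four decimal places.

d^4_{-1,1}(β=0.9607) via Wigner's sum:
Half-angle: c=0.886833, s=0.462090. N=√(6·120·120·6)=720.000000
The bounds max(0,m−m')=2 and min(l+m,l−m')=5 give 4 terms
  k=2: (−1)^0·720.0000/(72)·0.8868^6·0.4621^2 = +1.038734
  k=3: (−1)^1·720.0000/(24)·0.8868^4·0.4621^4 = -0.846046
  k=4: (−1)^2·720.0000/(48)·0.8868^2·0.4621^6 = +0.114850
  k=5: (−1)^3·720.0000/(720)·0.8868^0·0.4621^8 = -0.002079
d^4_{-1,1}(0.9607) = +1.038734 -0.846046 +0.114850 -0.002079 = +0.305459

d=0.3055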